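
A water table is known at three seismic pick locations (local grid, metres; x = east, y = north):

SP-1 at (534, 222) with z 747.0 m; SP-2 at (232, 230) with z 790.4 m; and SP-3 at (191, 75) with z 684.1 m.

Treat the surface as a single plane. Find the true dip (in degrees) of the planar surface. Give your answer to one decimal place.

36.1°

Two edge vectors: SP-1→SP-2 = (-302, 8, 43.4), SP-1→SP-3 = (-343, -147, -62.9).
Normal n = (SP-1→SP-2) × (SP-1→SP-3) = (5876.6, -33882, 47138).
So ∂z/∂x = −n_x/n_z = −0.12467 and ∂z/∂y = −n_y/n_z = 0.71878.
Gradient magnitude |∇z| = √(a² + b²) = √(0.01554 + 0.51665) = 0.72951.
True dip = arctan(0.72951) = 36.1°, dipping toward S (azimuth ≈ 170°).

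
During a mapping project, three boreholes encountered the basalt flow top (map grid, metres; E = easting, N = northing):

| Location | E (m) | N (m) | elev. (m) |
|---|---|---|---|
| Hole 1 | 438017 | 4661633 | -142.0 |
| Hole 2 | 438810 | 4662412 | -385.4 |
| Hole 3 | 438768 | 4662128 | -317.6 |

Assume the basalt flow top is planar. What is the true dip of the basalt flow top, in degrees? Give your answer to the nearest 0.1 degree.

13.6°

Two edge vectors: Hole 1→Hole 2 = (793, 779, -243.4), Hole 1→Hole 3 = (751, 495, -175.6).
Normal n = (Hole 1→Hole 2) × (Hole 1→Hole 3) = (-16309.4, -43542.6, -192494).
So ∂z/∂E = −n_x/n_z = −0.08473 and ∂z/∂N = −n_y/n_z = −0.22620.
Gradient magnitude |∇z| = √(a² + b²) = √(0.00718 + 0.05117) = 0.24155.
True dip = arctan(0.24155) = 13.6°, dipping toward NNE (azimuth ≈ 021°).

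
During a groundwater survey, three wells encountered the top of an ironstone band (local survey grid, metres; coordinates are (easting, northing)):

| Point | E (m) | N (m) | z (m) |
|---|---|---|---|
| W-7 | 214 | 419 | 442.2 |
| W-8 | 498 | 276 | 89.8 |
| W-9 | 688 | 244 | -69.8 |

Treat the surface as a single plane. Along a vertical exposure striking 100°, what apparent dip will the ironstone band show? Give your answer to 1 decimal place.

Let the plane be z = a·E + b·N + c.
W-8−W-7: 284a − 143b = −352.4;  W-9−W-7: 474a − 175b = −512.
Solving gives a = −0.63854, b = 1.19620.
Unit vector along 100° is (sin 100°, cos 100°) = (0.9848, -0.1736).
Slope in that direction = a·(0.9848) + b·(-0.1736) = −0.83655.
Apparent dip = arctan|0.83655| = 39.9° (true dip is 53.6°, so apparent ≤ true as expected).

39.9°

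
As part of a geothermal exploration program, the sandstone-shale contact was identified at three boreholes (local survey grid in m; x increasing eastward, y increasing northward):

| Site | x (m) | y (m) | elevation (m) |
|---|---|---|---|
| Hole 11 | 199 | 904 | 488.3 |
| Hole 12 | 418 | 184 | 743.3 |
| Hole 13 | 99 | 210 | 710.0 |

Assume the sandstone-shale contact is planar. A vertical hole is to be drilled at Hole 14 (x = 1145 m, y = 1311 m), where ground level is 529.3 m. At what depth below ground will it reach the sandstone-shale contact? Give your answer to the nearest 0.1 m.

102.3 m

Two edge vectors: Hole 11→Hole 12 = (219, -720, 255), Hole 11→Hole 13 = (-100, -694, 221.7).
Normal n = (Hole 11→Hole 12) × (Hole 11→Hole 13) = (17346, -74052.3, -223986).
So ∂z/∂x = −n_x/n_z = 0.077442 and ∂z/∂y = −n_y/n_z = −0.330611.
Intercept c from Hole 11: 488.3 − 15.41 + 298.87 = 771.76.
At (1145, 1311): z_contact = 88.67 − 433.43 + 771.76 = 427.00 m.
Depth below ground = 529.3 − 427.00 = 102.3 m.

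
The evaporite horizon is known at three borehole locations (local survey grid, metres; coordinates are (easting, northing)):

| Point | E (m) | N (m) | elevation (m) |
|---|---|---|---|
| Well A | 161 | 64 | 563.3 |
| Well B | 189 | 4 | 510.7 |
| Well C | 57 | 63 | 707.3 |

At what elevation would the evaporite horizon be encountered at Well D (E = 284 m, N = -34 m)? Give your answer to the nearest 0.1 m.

370.2 m

Two edge vectors: Well A→Well B = (28, -60, -52.6), Well A→Well C = (-104, -1, 144).
Normal n = (Well A→Well B) × (Well A→Well C) = (-8692.6, 1438.4, -6268).
So ∂z/∂E = −n_x/n_z = −1.38682 and ∂z/∂N = −n_y/n_z = 0.22948.
Intercept c from Well A: 563.3 + 223.28 − 14.69 = 771.89.
At (284, -34): z = −393.9 − 7.8 + 771.89 = 370.2 m.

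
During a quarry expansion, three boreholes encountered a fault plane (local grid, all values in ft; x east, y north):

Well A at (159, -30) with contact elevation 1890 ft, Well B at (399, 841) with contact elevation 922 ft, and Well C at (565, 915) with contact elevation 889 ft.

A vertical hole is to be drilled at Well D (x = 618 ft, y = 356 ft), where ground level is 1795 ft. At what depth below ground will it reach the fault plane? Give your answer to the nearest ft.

Let the plane be z = a·x + b·y + c.
Well B−Well A: 240a + 871b = −968;  Well C−Well A: 406a + 945b = −1001.
Solving gives a = 0.33817, b = −1.20455.
Then c = 1890 − a·159 − b·-30 = 1800.09.
At (618, 356): z_contact = 209.0 − 428.8 + 1800.09 = 1580.3 ft.
Depth below ground = 1795 − 1580.3 = 215 ft.

215 ft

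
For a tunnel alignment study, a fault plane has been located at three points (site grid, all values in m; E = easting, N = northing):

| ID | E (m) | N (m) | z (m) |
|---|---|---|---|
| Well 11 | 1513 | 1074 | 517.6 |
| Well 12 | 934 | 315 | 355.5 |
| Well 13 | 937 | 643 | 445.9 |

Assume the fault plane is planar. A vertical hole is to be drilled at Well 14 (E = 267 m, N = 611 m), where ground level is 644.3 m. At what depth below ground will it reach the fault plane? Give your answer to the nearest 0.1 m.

152.1 m

Two edge vectors: Well 11→Well 12 = (-579, -759, -162.1), Well 11→Well 13 = (-576, -431, -71.7).
Normal n = (Well 11→Well 12) × (Well 11→Well 13) = (-15444.8, 51855.3, -187635).
So ∂z/∂E = −n_x/n_z = −0.082313 and ∂z/∂N = −n_y/n_z = 0.276363.
Intercept c from Well 11: 517.6 + 124.54 − 296.81 = 345.33.
At (267, 611): z_contact = −21.98 + 168.86 + 345.33 = 492.21 m.
Depth below ground = 644.3 − 492.21 = 152.1 m.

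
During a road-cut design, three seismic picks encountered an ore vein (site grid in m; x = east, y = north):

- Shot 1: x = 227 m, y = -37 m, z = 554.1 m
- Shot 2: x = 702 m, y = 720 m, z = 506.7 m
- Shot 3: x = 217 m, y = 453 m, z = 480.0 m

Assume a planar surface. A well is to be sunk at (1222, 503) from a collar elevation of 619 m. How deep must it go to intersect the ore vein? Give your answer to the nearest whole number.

Two edge vectors: Shot 1→Shot 2 = (475, 757, -47.4), Shot 1→Shot 3 = (-10, 490, -74.1).
Normal n = (Shot 1→Shot 2) × (Shot 1→Shot 3) = (-32867.7, 35671.5, 240320).
So ∂z/∂x = −n_x/n_z = 0.13677 and ∂z/∂y = −n_y/n_z = −0.14843.
Intercept c from Shot 1: 554.1 − 31.05 − 5.49 = 517.56.
At (1222, 503): z_contact = 167.1 − 74.7 + 517.56 = 610.0 m.
Depth below ground = 619 − 610.0 = 9 m.

9 m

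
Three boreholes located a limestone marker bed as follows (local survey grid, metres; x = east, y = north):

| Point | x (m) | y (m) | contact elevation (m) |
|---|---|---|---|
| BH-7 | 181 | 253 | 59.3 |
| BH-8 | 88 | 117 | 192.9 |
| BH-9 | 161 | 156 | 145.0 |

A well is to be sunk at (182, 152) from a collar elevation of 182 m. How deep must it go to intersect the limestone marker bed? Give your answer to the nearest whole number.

Two edge vectors: BH-7→BH-8 = (-93, -136, 133.6), BH-7→BH-9 = (-20, -97, 85.7).
Normal n = (BH-7→BH-8) × (BH-7→BH-9) = (1304, 5298.1, 6301).
So ∂z/∂x = −n_x/n_z = −0.20695 and ∂z/∂y = −n_y/n_z = −0.84083.
Intercept c from BH-7: 59.3 + 37.46 + 212.73 = 309.49.
At (182, 152): z_contact = −37.7 − 127.8 + 309.49 = 144.0 m.
Depth below ground = 182 − 144.0 = 38 m.

38 m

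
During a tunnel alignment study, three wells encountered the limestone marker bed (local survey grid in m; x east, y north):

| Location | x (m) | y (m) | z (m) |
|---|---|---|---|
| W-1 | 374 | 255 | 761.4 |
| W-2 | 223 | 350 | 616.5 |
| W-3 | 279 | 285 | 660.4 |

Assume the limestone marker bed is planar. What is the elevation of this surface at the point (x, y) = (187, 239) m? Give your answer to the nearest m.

Two edge vectors: W-1→W-2 = (-151, 95, -144.9), W-1→W-3 = (-95, 30, -101).
Normal n = (W-1→W-2) × (W-1→W-3) = (-5248, -1485.5, 4495).
So ∂z/∂x = −n_x/n_z = 1.16752 and ∂z/∂y = −n_y/n_z = 0.33048.
Intercept c from W-1: 761.4 − 436.65 − 84.27 = 240.48.
At (187, 239): z = 218.3 + 79.0 + 240.48 = 537.8 m.

538 m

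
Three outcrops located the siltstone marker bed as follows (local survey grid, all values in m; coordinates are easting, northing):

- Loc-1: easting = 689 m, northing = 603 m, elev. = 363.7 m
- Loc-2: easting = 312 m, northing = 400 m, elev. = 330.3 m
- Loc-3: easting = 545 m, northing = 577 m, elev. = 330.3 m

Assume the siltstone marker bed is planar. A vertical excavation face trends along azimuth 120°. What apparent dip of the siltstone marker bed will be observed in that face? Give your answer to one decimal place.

24.9°

Let the plane be z = a·easting + b·northing + c.
Loc-2−Loc-1: −377a − 203b = −33.4;  Loc-3−Loc-1: −144a − 26b = −33.4.
Solving gives a = 0.30426, b = −0.40052.
Unit vector along 120° is (sin 120°, cos 120°) = (0.8660, -0.5000).
Slope in that direction = a·(0.8660) + b·(-0.5000) = 0.46376.
Apparent dip = arctan|0.46376| = 24.9° (true dip is 26.7°, so apparent ≤ true as expected).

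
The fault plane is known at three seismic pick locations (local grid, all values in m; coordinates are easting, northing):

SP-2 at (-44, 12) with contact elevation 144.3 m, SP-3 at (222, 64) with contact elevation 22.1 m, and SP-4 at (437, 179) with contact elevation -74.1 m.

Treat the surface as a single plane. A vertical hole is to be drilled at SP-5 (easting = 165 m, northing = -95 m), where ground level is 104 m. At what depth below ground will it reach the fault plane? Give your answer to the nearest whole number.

Two edge vectors: SP-2→SP-3 = (266, 52, -122.2), SP-2→SP-4 = (481, 167, -218.4).
Normal n = (SP-2→SP-3) × (SP-2→SP-4) = (9050.6, -683.8, 19410).
So ∂z/∂easting = −n_x/n_z = −0.46629 and ∂z/∂northing = −n_y/n_z = 0.03523.
Intercept c from SP-2: 144.3 − 20.52 − 0.42 = 123.36.
At (165, -95): z_contact = −76.9 − 3.3 + 123.36 = 43.1 m.
Depth below ground = 104 − 43.1 = 61 m.

61 m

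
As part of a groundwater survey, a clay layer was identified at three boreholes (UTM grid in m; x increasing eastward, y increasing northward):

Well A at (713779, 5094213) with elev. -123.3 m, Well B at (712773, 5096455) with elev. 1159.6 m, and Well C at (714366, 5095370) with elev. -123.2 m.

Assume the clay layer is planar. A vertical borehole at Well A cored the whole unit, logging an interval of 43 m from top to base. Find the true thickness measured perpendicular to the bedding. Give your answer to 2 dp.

Two edge vectors: Well A→Well B = (-1006, 2242, 1282.9), Well A→Well C = (587, 1157, 0.1).
Normal n = (Well A→Well B) × (Well A→Well C) = (-1484091.1, 753162.9, -2479996).
So ∂z/∂x = −n_x/n_z = −0.59842 and ∂z/∂y = −n_y/n_z = 0.30370.
|∇z| = √(a²+b²) = 0.67108, so dip δ = arctan(0.67108) = 33.86°.
True thickness = vertical thickness × cos δ = 43 × cos 33.86° = 35.71 m.

35.71 m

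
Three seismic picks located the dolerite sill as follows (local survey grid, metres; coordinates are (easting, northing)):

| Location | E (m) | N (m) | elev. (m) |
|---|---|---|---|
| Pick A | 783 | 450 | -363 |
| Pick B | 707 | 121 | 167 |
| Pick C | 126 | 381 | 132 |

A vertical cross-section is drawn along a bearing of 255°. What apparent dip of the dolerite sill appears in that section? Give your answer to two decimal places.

43.82°

Let the plane be z = a·E + b·N + c.
Pick B−Pick A: −76a − 329b = 530;  Pick C−Pick A: −657a − 69b = 495.
Solving gives a = −0.59877, b = −1.47263.
Unit vector along 255° is (sin 255°, cos 255°) = (-0.9659, -0.2588).
Slope in that direction = a·(-0.9659) + b·(-0.2588) = 0.95951.
Apparent dip = arctan|0.95951| = 43.82° (true dip is 57.8°, so apparent ≤ true as expected).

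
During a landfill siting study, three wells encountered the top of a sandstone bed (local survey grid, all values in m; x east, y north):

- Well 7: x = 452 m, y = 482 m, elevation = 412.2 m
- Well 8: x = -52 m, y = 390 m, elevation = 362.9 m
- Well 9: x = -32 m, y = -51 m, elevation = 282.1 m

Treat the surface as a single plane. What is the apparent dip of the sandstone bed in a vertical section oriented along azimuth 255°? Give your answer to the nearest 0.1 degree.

Let the plane be z = a·x + b·y + c.
Well 8−Well 7: −504a − 92b = −49.3;  Well 9−Well 7: −484a − 533b = −130.1.
Solving gives a = 0.06384, b = 0.18612.
Unit vector along 255° is (sin 255°, cos 255°) = (-0.9659, -0.2588).
Slope in that direction = a·(-0.9659) + b·(-0.2588) = −0.10984.
Apparent dip = arctan|0.10984| = 6.3° (true dip is 11.1°, so apparent ≤ true as expected).

6.3°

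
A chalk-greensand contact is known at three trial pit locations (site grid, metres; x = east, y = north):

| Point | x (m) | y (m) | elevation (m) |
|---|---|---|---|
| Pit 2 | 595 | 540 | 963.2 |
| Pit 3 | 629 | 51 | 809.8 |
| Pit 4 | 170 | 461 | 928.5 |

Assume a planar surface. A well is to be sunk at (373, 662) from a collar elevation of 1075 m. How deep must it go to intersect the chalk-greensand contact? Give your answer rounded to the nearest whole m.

Let the plane be z = a·x + b·y + c.
Pit 3−Pit 2: 34a − 489b = −153.4;  Pit 4−Pit 2: −425a − 79b = −34.7.
Solving gives a = 0.02304, b = 0.31530.
Then c = 963.2 − a·595 − b·540 = 779.23.
At (373, 662): z_contact = 8.6 + 208.7 + 779.23 = 996.6 m.
Depth below ground = 1075 − 996.6 = 78 m.

78 m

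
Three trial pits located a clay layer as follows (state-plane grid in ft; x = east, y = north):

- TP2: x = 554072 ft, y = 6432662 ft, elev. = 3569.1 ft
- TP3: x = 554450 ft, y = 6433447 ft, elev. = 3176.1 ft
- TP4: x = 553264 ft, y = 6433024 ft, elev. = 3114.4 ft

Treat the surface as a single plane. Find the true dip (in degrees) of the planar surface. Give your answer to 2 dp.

Two edge vectors: TP2→TP3 = (378, 785, -393), TP2→TP4 = (-808, 362, -454.7).
Normal n = (TP2→TP3) × (TP2→TP4) = (-214673.5, 489420.6, 771116).
So ∂z/∂x = −n_x/n_z = 0.27839 and ∂z/∂y = −n_y/n_z = −0.63469.
Gradient magnitude |∇z| = √(a² + b²) = √(0.07750 + 0.40283) = 0.69306.
True dip = arctan(0.69306) = 34.72°, dipping toward NNW (azimuth ≈ 336°).

34.72°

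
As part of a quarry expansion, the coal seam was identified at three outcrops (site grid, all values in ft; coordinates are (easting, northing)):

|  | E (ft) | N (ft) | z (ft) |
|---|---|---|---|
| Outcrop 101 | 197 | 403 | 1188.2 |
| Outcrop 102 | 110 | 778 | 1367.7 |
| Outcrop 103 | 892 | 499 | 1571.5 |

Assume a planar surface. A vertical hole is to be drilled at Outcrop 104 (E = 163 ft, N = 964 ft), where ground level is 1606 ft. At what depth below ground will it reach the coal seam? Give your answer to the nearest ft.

Let the plane be z = a·E + b·N + c.
Outcrop 102−Outcrop 101: −87a + 375b = 179.5;  Outcrop 103−Outcrop 101: 695a + 96b = 383.3.
Solving gives a = 0.47032, b = 0.58778.
Then c = 1188.2 − a·197 − b·403 = 858.67.
At (163, 964): z_contact = 76.7 + 566.6 + 858.67 = 1502.0 ft.
Depth below ground = 1606 − 1502.0 = 104 ft.

104 ft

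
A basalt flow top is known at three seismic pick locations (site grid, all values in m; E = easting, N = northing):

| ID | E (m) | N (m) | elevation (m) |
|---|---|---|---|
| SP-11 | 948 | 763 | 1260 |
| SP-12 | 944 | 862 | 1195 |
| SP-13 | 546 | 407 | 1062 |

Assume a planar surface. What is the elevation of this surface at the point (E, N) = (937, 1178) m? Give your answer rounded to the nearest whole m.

Let the plane be z = a·E + b·N + c.
SP-12−SP-11: −4a + 99b = −65;  SP-13−SP-11: −402a − 356b = −198.
Solving gives a = 1.03687, b = −0.61467.
Then c = 1260 − a·948 − b·763 = 746.04.
At (937, 1178): z = 971.6 − 724.1 + 746.04 = 993.5 m.

994 m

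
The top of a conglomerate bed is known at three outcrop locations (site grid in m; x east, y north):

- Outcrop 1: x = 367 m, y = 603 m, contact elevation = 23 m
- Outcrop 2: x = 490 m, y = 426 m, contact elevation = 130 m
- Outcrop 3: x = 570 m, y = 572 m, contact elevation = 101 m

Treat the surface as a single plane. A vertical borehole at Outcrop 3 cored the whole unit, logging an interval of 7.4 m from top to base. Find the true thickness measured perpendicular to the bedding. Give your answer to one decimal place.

Two edge vectors: Outcrop 1→Outcrop 2 = (123, -177, 107), Outcrop 1→Outcrop 3 = (203, -31, 78).
Normal n = (Outcrop 1→Outcrop 2) × (Outcrop 1→Outcrop 3) = (-10489, 12127, 32118).
So ∂z/∂x = −n_x/n_z = 0.32658 and ∂z/∂y = −n_y/n_z = −0.37758.
|∇z| = √(a²+b²) = 0.49922, so dip δ = arctan(0.49922) = 26.53°.
True thickness = vertical thickness × cos δ = 7.4 × cos 26.53° = 6.6 m.

6.6 m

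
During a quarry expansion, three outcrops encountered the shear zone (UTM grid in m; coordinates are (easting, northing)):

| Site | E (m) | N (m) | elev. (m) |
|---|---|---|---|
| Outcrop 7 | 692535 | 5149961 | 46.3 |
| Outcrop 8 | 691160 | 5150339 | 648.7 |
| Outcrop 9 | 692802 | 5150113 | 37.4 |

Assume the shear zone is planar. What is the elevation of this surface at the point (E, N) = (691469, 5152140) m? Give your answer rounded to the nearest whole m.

Two edge vectors: Outcrop 7→Outcrop 8 = (-1375, 378, 602.4), Outcrop 7→Outcrop 9 = (267, 152, -8.9).
Normal n = (Outcrop 7→Outcrop 8) × (Outcrop 7→Outcrop 9) = (-94929, 148603.3, -309926).
So ∂z/∂E = −n_x/n_z = −0.30629570 and ∂z/∂N = −n_y/n_z = 0.47947994.
Intercept c from Outcrop 7: 46.3 + 212120.49 − 2469302.99 = −2257136.20.
At (691469, 5152140): z = −211794.0 + 2470347.8 − 2257136.20 = 1417.6 m.

1418 m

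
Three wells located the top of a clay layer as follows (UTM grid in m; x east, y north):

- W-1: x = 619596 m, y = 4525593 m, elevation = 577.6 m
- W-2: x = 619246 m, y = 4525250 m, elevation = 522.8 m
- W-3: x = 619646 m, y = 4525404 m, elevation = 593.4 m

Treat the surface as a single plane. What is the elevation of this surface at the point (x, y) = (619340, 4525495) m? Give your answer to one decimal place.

532.4 m

Two edge vectors: W-1→W-2 = (-350, -343, -54.8), W-1→W-3 = (50, -189, 15.8).
Normal n = (W-1→W-2) × (W-1→W-3) = (-15776.6, 2790, 83300).
So ∂z/∂x = −n_x/n_z = 0.189394958 and ∂z/∂y = −n_y/n_z = −0.033493397.
Intercept c from W-1: 577.6 − 117348.36 + 151577.48 = 34806.73.
At (619340, 4525495): z = 117299.9 − 151574.2 + 34806.73 = 532.4 m.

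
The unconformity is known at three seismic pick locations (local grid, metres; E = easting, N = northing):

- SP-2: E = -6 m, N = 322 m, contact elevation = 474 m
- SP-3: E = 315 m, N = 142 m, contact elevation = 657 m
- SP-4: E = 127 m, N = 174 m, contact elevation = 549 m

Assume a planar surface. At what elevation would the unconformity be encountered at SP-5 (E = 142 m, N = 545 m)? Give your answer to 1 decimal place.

561.8 m

Let the plane be z = a·E + b·N + c.
SP-3−SP-2: 321a − 180b = 183;  SP-4−SP-2: 133a − 148b = 75.
Solving gives a = 0.57637, b = 0.01120.
Then c = 474 − a·-6 − b·322 = 473.85.
At (142, 545): z = 81.8 + 6.1 + 473.85 = 561.8 m.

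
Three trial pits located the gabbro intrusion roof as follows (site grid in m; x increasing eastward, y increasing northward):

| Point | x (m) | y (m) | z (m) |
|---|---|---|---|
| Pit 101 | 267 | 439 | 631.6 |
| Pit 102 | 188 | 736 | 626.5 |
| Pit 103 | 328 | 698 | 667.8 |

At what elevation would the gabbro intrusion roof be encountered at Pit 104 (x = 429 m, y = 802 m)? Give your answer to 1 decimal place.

Two edge vectors: Pit 101→Pit 102 = (-79, 297, -5.1), Pit 101→Pit 103 = (61, 259, 36.2).
Normal n = (Pit 101→Pit 102) × (Pit 101→Pit 103) = (12072.3, 2548.7, -38578).
So ∂z/∂x = −n_x/n_z = 0.31293 and ∂z/∂y = −n_y/n_z = 0.06607.
Intercept c from Pit 101: 631.6 − 83.55 − 29.00 = 519.04.
At (429, 802): z = 134.2 + 53.0 + 519.04 = 706.3 m.

706.3 m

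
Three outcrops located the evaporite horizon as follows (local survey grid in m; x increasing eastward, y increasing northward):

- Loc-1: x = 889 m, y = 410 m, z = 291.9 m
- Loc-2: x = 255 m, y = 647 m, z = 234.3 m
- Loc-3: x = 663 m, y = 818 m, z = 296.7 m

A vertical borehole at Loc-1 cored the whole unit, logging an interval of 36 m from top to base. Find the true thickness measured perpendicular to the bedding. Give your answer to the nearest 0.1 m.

Two edge vectors: Loc-1→Loc-2 = (-634, 237, -57.6), Loc-1→Loc-3 = (-226, 408, 4.8).
Normal n = (Loc-1→Loc-2) × (Loc-1→Loc-3) = (24638.4, 16060.8, -205110).
So ∂z/∂x = −n_x/n_z = 0.12012 and ∂z/∂y = −n_y/n_z = 0.07830.
|∇z| = √(a²+b²) = 0.14339, so dip δ = arctan(0.14339) = 8.16°.
True thickness = vertical thickness × cos δ = 36 × cos 8.16° = 35.6 m.

35.6 m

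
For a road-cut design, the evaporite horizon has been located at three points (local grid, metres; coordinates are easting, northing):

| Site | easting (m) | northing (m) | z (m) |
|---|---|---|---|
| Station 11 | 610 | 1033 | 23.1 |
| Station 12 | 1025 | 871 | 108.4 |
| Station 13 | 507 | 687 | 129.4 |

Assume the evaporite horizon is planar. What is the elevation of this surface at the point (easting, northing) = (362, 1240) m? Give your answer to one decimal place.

Two edge vectors: Station 11→Station 12 = (415, -162, 85.3), Station 11→Station 13 = (-103, -346, 106.3).
Normal n = (Station 11→Station 12) × (Station 11→Station 13) = (12293.2, -52900.4, -160276).
So ∂z/∂easting = −n_x/n_z = 0.076700 and ∂z/∂northing = −n_y/n_z = −0.330058.
Intercept c from Station 11: 23.1 − 46.79 + 340.95 = 317.26.
At (362, 1240): z = 27.8 − 409.3 + 317.26 = -64.2 m.

-64.2 m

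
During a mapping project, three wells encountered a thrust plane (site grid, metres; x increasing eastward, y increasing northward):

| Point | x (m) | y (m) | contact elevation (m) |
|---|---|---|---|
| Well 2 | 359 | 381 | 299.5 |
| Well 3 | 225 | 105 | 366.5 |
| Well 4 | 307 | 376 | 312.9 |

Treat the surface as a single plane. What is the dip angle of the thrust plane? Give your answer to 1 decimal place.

15.4°

Let the plane be z = a·x + b·y + c.
Well 3−Well 2: −134a − 276b = 67;  Well 4−Well 2: −52a − 5b = 13.4.
Solving gives a = −0.24583, b = −0.12340.
Gradient magnitude |∇z| = √(a² + b²) = √(0.06043 + 0.01523) = 0.27506.
True dip = arctan(0.27506) = 15.4°, dipping toward ENE (azimuth ≈ 063°).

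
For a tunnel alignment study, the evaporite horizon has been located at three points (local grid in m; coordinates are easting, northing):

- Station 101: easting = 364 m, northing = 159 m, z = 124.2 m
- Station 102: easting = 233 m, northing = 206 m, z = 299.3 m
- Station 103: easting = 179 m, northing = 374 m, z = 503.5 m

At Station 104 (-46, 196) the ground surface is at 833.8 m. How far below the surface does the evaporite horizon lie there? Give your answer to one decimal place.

Let the plane be z = a·easting + b·northing + c.
Station 102−Station 101: −131a + 47b = 175.1;  Station 103−Station 101: −185a + 215b = 379.3.
Solving gives a = −1.01795, b = 0.88828.
Then c = 124.2 − a·364 − b·159 = 353.50.
At (-46, 196): z_contact = 46.83 + 174.10 + 353.50 = 574.42 m.
Depth below ground = 833.8 − 574.42 = 259.4 m.

259.4 m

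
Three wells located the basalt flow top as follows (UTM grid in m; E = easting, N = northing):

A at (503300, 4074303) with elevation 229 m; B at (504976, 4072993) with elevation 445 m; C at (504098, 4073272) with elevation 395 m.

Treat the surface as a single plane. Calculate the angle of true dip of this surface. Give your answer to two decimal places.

8.83°

Let the plane be z = a·E + b·N + c.
B−A: 1676a − 1310b = 216;  C−A: 798a − 1031b = 166.
Solving gives a = 0.00767, b = −0.15507.
Gradient magnitude |∇z| = √(a² + b²) = √(0.00006 + 0.02405) = 0.15526.
True dip = arctan(0.15526) = 8.83°, dipping toward N (azimuth ≈ 357°).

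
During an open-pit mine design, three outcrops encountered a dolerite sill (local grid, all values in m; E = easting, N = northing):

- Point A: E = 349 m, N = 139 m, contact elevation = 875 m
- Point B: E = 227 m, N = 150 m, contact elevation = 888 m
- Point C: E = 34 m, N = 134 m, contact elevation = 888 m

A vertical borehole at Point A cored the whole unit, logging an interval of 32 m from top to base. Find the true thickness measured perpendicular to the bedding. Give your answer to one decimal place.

Let the plane be z = a·E + b·N + c.
Point B−Point A: −122a + 11b = 13;  Point C−Point A: −315a − 5b = 13.
Solving gives a = −0.05104, b = 0.61571.
|∇z| = √(a²+b²) = 0.61782, so dip δ = arctan(0.61782) = 31.71°.
True thickness = vertical thickness × cos δ = 32 × cos 31.71° = 27.2 m.

27.2 m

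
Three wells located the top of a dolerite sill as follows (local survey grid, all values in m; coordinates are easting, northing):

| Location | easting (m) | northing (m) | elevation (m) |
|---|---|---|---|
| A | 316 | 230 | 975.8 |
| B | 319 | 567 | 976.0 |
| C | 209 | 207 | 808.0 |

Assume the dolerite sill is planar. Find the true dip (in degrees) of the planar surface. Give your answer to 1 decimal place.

57.5°

Two edge vectors: A→B = (3, 337, 0.2), A→C = (-107, -23, -167.8).
Normal n = (A→B) × (A→C) = (-56544, 482, 35990).
So ∂z/∂easting = −n_x/n_z = 1.57110 and ∂z/∂northing = −n_y/n_z = −0.01339.
Gradient magnitude |∇z| = √(a² + b²) = √(2.46836 + 0.00018) = 1.57116.
True dip = arctan(1.57116) = 57.5°, dipping toward W (azimuth ≈ 270°).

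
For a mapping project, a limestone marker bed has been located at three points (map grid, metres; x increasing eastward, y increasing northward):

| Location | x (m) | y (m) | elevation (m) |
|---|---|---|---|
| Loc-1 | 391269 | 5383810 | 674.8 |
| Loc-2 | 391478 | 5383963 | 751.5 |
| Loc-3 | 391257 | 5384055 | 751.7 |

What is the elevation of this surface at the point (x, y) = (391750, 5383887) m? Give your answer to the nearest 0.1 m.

763.2 m

Let the plane be z = a·x + b·y + c.
Loc-2−Loc-1: 209a + 153b = 76.7;  Loc-3−Loc-1: −12a + 245b = 76.9.
Solving gives a = 0.132459795, b = 0.320365378.
Then c = 674.8 − a·391269 − b·5383810 = −1775938.94.
At (391750, 5383887): z = 51891.1 + 1724811.0 − 1775938.94 = 763.2 m.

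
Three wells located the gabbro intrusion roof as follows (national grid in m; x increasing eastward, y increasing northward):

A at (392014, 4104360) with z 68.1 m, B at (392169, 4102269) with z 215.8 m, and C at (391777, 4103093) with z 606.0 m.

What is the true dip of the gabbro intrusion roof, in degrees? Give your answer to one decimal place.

53.8°

Let the plane be z = a·x + b·y + c.
B−A: 155a − 2091b = 147.7;  C−A: −237a − 1267b = 537.9.
Solving gives a = −1.35503, b = −0.17108.
Gradient magnitude |∇z| = √(a² + b²) = √(1.83610 + 0.02927) = 1.36578.
True dip = arctan(1.36578) = 53.8°, dipping toward E (azimuth ≈ 083°).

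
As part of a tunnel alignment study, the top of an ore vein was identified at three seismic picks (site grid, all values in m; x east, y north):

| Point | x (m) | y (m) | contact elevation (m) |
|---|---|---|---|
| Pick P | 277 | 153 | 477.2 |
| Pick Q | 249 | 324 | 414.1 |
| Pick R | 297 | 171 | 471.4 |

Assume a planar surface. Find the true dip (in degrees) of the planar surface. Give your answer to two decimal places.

Let the plane be z = a·x + b·y + c.
Pick Q−Pick P: −28a + 171b = −63.1;  Pick R−Pick P: 20a + 18b = −5.8.
Solving gives a = 0.03670, b = −0.36300.
Gradient magnitude |∇z| = √(a² + b²) = √(0.00135 + 0.13177) = 0.36485.
True dip = arctan(0.36485) = 20.04°, dipping toward N (azimuth ≈ 354°).

20.04°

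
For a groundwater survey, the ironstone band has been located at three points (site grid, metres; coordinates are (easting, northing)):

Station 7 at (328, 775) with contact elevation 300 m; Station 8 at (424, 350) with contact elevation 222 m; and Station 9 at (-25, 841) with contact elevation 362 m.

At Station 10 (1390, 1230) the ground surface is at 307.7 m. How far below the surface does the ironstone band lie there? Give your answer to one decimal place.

Two edge vectors: Station 7→Station 8 = (96, -425, -78), Station 7→Station 9 = (-353, 66, 62).
Normal n = (Station 7→Station 8) × (Station 7→Station 9) = (-21202, 21582, -143689).
So ∂z/∂E = −n_x/n_z = −0.147555 and ∂z/∂N = −n_y/n_z = 0.150199.
Intercept c from Station 7: 300 + 48.40 − 116.40 = 231.99.
At (1390, 1230): z_contact = −205.10 + 184.75 + 231.99 = 211.64 m.
Depth below ground = 307.7 − 211.64 = 96.1 m.

96.1 m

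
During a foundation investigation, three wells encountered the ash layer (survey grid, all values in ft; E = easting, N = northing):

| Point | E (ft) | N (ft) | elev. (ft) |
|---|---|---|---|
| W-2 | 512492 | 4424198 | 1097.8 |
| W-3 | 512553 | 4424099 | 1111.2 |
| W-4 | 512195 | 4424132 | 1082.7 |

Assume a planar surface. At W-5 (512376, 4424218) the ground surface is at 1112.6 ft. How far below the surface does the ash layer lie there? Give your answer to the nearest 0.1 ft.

24.9 ft

Two edge vectors: W-2→W-3 = (61, -99, 13.4), W-2→W-4 = (-297, -66, -15.1).
Normal n = (W-2→W-3) × (W-2→W-4) = (2379.3, -3058.7, -33429).
So ∂z/∂E = −n_x/n_z = 0.071174729 and ∂z/∂N = −n_y/n_z = −0.091498400.
Intercept c from W-2: 1097.8 − 36476.48 + 404807.04 = 369428.36.
At (512376, 4424218): z_contact = 36468.22 − 404808.87 + 369428.36 = 1087.71 ft.
Depth below ground = 1112.6 − 1087.71 = 24.9 ft.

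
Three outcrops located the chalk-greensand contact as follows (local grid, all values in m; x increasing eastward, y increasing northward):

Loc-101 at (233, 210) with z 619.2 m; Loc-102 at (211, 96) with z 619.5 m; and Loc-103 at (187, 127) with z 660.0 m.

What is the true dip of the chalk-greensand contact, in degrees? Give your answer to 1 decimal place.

54.0°

Two edge vectors: Loc-101→Loc-102 = (-22, -114, 0.3), Loc-101→Loc-103 = (-46, -83, 40.8).
Normal n = (Loc-101→Loc-102) × (Loc-101→Loc-103) = (-4626.3, 883.8, -3418).
So ∂z/∂x = −n_x/n_z = −1.35351 and ∂z/∂y = −n_y/n_z = 0.25857.
Gradient magnitude |∇z| = √(a² + b²) = √(1.83199 + 0.06686) = 1.37799.
True dip = arctan(1.37799) = 54.0°, dipping toward E (azimuth ≈ 101°).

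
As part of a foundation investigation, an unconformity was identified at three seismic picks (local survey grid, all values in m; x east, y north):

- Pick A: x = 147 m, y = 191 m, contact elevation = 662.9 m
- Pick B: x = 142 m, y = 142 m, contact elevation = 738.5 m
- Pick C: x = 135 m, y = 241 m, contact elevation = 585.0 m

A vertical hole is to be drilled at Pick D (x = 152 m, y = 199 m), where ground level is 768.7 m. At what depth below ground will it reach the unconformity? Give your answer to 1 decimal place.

118.0 m

Let the plane be z = a·x + b·y + c.
Pick B−Pick A: −5a − 49b = 75.6;  Pick C−Pick A: −12a + 50b = −77.9.
Solving gives a = 0.04427, b = −1.54737.
Then c = 662.9 − a·147 − b·191 = 951.94.
At (152, 199): z_contact = 6.73 − 307.93 + 951.94 = 650.74 m.
Depth below ground = 768.7 − 650.74 = 118.0 m.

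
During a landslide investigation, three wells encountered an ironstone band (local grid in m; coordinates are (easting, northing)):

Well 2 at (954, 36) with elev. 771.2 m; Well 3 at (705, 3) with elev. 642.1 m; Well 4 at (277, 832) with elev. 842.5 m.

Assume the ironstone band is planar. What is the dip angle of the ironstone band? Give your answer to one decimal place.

33.4°

Let the plane be z = a·E + b·N + c.
Well 3−Well 2: −249a − 33b = −129.1;  Well 4−Well 2: −677a + 796b = 71.3.
Solving gives a = 0.45528, b = 0.47679.
Gradient magnitude |∇z| = √(a² + b²) = √(0.20728 + 0.22733) = 0.65925.
True dip = arctan(0.65925) = 33.4°, dipping toward SW (azimuth ≈ 224°).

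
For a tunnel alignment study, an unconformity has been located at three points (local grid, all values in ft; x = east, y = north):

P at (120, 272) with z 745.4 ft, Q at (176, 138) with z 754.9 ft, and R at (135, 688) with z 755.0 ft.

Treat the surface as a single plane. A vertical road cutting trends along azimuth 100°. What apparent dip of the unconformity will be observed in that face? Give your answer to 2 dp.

Let the plane be z = a·x + b·y + c.
Q−P: 56a − 134b = 9.5;  R−P: 15a + 416b = 9.6.
Solving gives a = 0.20700, b = 0.01561.
Unit vector along 100° is (sin 100°, cos 100°) = (0.9848, -0.1736).
Slope in that direction = a·(0.9848) + b·(-0.1736) = 0.20115.
Apparent dip = arctan|0.20115| = 11.37° (true dip is 11.7°, so apparent ≤ true as expected).

11.37°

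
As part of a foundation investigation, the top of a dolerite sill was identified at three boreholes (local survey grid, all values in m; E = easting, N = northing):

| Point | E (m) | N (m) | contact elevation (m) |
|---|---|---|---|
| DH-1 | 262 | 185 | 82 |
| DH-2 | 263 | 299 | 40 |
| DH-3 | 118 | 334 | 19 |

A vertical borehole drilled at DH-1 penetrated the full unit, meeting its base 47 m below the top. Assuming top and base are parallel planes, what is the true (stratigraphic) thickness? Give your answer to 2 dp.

Two edge vectors: DH-1→DH-2 = (1, 114, -42), DH-1→DH-3 = (-144, 149, -63).
Normal n = (DH-1→DH-2) × (DH-1→DH-3) = (-924, 6111, 16565).
So ∂z/∂E = −n_x/n_z = 0.05578 and ∂z/∂N = −n_y/n_z = −0.36891.
|∇z| = √(a²+b²) = 0.37310, so dip δ = arctan(0.37310) = 20.46°.
True thickness = vertical thickness × cos δ = 47 × cos 20.46° = 44.03 m.

44.03 m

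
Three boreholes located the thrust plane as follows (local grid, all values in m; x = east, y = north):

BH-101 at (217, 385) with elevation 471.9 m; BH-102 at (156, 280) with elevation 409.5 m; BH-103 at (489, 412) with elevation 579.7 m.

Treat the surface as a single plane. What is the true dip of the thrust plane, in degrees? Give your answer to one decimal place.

Two edge vectors: BH-101→BH-102 = (-61, -105, -62.4), BH-101→BH-103 = (272, 27, 107.8).
Normal n = (BH-101→BH-102) × (BH-101→BH-103) = (-9634.2, -10397, 26913).
So ∂z/∂x = −n_x/n_z = 0.35798 and ∂z/∂y = −n_y/n_z = 0.38632.
Gradient magnitude |∇z| = √(a² + b²) = √(0.12815 + 0.14924) = 0.52668.
True dip = arctan(0.52668) = 27.8°, dipping toward SW (azimuth ≈ 223°).

27.8°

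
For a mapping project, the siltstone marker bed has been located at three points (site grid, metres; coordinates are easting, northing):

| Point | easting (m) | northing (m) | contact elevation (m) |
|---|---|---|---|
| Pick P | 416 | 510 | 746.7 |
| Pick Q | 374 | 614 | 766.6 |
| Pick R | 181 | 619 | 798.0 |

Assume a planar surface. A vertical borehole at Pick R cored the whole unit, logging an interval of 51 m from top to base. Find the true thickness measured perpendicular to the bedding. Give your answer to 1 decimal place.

50.0 m

Let the plane be z = a·easting + b·northing + c.
Pick Q−Pick P: −42a + 104b = 19.9;  Pick R−Pick P: −235a + 109b = 51.3.
Solving gives a = −0.15940, b = 0.12697.
|∇z| = √(a²+b²) = 0.20379, so dip δ = arctan(0.20379) = 11.52°.
True thickness = vertical thickness × cos δ = 51 × cos 11.52° = 50.0 m.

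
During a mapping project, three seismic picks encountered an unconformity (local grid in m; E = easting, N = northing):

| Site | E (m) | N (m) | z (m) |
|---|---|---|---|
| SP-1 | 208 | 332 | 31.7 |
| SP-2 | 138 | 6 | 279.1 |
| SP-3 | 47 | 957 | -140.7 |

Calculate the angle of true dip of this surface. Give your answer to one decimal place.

Let the plane be z = a·E + b·N + c.
SP-2−SP-1: −70a − 326b = 247.4;  SP-3−SP-1: −161a + 625b = −172.4.
Solving gives a = −1.02272, b = −0.53929.
Gradient magnitude |∇z| = √(a² + b²) = √(1.04596 + 0.29084) = 1.15620.
True dip = arctan(1.15620) = 49.1°, dipping toward ENE (azimuth ≈ 062°).

49.1°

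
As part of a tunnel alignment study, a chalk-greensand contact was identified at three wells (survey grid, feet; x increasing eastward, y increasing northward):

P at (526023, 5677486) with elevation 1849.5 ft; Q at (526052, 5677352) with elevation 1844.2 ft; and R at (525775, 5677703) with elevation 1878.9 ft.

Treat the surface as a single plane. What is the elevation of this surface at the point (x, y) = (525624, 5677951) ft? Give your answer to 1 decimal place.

1898.8 ft

Two edge vectors: P→Q = (29, -134, -5.3), P→R = (-248, 217, 29.4).
Normal n = (P→Q) × (P→R) = (-2789.5, 461.8, -26939).
So ∂z/∂x = −n_x/n_z = −0.103548758 and ∂z/∂y = −n_y/n_z = 0.017142433.
Intercept c from P: 1849.5 + 54469.03 − 97325.92 = −41007.39.
At (525624, 5677951): z = −54427.7 + 97333.9 − 41007.39 = 1898.8 ft.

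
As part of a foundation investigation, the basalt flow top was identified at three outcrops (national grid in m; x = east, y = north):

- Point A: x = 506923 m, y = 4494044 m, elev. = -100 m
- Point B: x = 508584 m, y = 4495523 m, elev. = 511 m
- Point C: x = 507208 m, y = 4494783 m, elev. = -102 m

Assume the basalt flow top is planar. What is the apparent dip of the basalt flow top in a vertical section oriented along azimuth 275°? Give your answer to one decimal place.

30.2°

Two edge vectors: Point A→Point B = (1661, 1479, 611), Point A→Point C = (285, 739, -2).
Normal n = (Point A→Point B) × (Point A→Point C) = (-454487, 177457, 805964).
So ∂z/∂x = −n_x/n_z = 0.56390 and ∂z/∂y = −n_y/n_z = −0.22018.
Unit vector along 275° is (sin 275°, cos 275°) = (-0.9962, 0.0872).
Slope in that direction = a·(-0.9962) + b·(0.0872) = −0.58095.
Apparent dip = arctan|0.58095| = 30.2° (true dip is 31.2°, so apparent ≤ true as expected).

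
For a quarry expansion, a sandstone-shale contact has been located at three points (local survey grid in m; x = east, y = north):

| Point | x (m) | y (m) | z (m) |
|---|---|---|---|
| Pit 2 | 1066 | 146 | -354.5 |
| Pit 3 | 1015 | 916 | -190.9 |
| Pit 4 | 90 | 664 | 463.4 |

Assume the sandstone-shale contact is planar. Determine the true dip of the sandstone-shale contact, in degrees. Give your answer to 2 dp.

Let the plane be z = a·x + b·y + c.
Pit 3−Pit 2: −51a + 770b = 163.6;  Pit 4−Pit 2: −976a + 518b = 817.9.
Solving gives a = −0.75167, b = 0.16268.
Gradient magnitude |∇z| = √(a² + b²) = √(0.56501 + 0.02647) = 0.76907.
True dip = arctan(0.76907) = 37.56°, dipping toward ESE (azimuth ≈ 102°).

37.56°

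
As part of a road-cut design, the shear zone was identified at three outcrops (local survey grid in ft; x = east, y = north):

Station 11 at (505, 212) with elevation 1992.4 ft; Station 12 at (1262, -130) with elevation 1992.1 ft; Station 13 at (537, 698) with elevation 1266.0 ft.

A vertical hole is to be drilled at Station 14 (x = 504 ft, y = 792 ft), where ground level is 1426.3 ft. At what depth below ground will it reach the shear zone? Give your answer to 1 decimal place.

275.1 ft

Two edge vectors: Station 11→Station 12 = (757, -342, -0.3), Station 11→Station 13 = (32, 486, -726.4).
Normal n = (Station 11→Station 12) × (Station 11→Station 13) = (248574.6, 549875.2, 378846).
So ∂z/∂x = −n_x/n_z = −0.656136 and ∂z/∂y = −n_y/n_z = −1.451448.
Intercept c from Station 11: 1992.4 + 331.35 + 307.71 = 2631.46.
At (504, 792): z_contact = −330.69 − 1149.55 + 2631.46 = 1151.22 ft.
Depth below ground = 1426.3 − 1151.22 = 275.1 ft.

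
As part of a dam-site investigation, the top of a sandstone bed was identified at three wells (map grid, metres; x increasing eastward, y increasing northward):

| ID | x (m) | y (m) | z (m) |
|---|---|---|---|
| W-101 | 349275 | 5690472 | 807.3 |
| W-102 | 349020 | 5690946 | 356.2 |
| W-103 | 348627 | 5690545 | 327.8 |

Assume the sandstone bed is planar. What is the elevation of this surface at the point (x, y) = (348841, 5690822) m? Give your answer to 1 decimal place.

308.7 m

Two edge vectors: W-101→W-102 = (-255, 474, -451.1), W-101→W-103 = (-648, 73, -479.5).
Normal n = (W-101→W-102) × (W-101→W-103) = (-194352.7, 170040.3, 288537).
So ∂z/∂x = −n_x/n_z = 0.673579818 and ∂z/∂y = −n_y/n_z = −0.589318874.
Intercept c from W-101: 807.3 − 235264.59 + 3353502.55 = 3119045.26.
At (348841, 5690822): z = 234972.3 − 3353708.8 + 3119045.26 = 308.7 m.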